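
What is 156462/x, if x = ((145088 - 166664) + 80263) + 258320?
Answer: 52154/105669 ≈ 0.49356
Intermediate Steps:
x = 317007 (x = (-21576 + 80263) + 258320 = 58687 + 258320 = 317007)
156462/x = 156462/317007 = 156462*(1/317007) = 52154/105669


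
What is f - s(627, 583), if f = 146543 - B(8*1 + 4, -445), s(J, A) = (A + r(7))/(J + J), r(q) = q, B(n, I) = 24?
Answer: 91867118/627 ≈ 1.4652e+5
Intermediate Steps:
s(J, A) = (7 + A)/(2*J) (s(J, A) = (A + 7)/(J + J) = (7 + A)/((2*J)) = (7 + A)*(1/(2*J)) = (7 + A)/(2*J))
f = 146519 (f = 146543 - 1*24 = 146543 - 24 = 146519)
f - s(627, 583) = 146519 - (7 + 583)/(2*627) = 146519 - 590/(2*627) = 146519 - 1*295/627 = 146519 - 295/627 = 91867118/627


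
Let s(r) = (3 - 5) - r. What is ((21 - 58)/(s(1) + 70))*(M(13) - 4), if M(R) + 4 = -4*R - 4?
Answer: 2368/67 ≈ 35.343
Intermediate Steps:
M(R) = -8 - 4*R (M(R) = -4 + (-4*R - 4) = -4 + (-4 - 4*R) = -8 - 4*R)
s(r) = -2 - r
((21 - 58)/(s(1) + 70))*(M(13) - 4) = ((21 - 58)/((-2 - 1*1) + 70))*((-8 - 4*13) - 4) = (-37/((-2 - 1) + 70))*((-8 - 52) - 4) = (-37/(-3 + 70))*(-60 - 4) = -37/67*(-64) = 2368/67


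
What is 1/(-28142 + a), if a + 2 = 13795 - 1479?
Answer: -1/15828 ≈ -6.3179e-5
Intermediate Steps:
a = 12314 (a = -2 + (13795 - 1479) = -2 + 12316 = 12314)
1/(-28142 + a) = 1/(-28142 + 12314) = 1/(-15828) = -1/15828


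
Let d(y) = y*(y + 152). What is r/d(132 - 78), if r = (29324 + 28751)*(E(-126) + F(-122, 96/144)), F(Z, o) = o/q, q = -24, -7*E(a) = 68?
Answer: -142574125/2803248 ≈ -50.860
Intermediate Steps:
E(a) = -68/7 (E(a) = -⅐*68 = -68/7)
d(y) = y*(152 + y)
F(Z, o) = -o/24 (F(Z, o) = o/(-24) = o*(-1/24) = -o/24)
r = -142574125/252 (r = (29324 + 28751)*(-68/7 - 4/144) = 58075*(-68/7 - 4/144) = 58075*(-68/7 - 1/24*⅔) = 58075*(-68/7 - 1/36) = 58075*(-2455/252) = -142574125/252 ≈ -5.6577e+5)
r/d(132 - 78) = -142574125*1/((132 - 78)*(152 + (132 - 78)))/252 = -142574125*1/(54*(152 + 54))/252 = -142574125/(252*(54*206)) = -142574125/252/11124 = -142574125/252*1/11124 = -142574125/2803248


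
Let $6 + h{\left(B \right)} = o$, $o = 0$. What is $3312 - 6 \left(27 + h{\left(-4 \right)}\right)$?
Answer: $3186$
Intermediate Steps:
$h{\left(B \right)} = -6$ ($h{\left(B \right)} = -6 + 0 = -6$)
$3312 - 6 \left(27 + h{\left(-4 \right)}\right) = 3312 - 6 \left(27 - 6\right) = 3312 - 126 = 3186$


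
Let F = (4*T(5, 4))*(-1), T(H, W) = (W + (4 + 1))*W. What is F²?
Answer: 20736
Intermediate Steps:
T(H, W) = W*(5 + W) (T(H, W) = (W + 5)*W = (5 + W)*W = W*(5 + W))
F = -144 (F = (4*(4*(5 + 4)))*(-1) = (4*(4*9))*(-1) = (4*36)*(-1) = 144*(-1) = -144)
F² = (-144)² = 20736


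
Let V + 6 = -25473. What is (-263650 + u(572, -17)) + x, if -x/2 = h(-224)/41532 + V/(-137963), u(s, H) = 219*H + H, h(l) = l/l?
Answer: -766057273484411/2864939658 ≈ -2.6739e+5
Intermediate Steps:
V = -25479 (V = -6 - 25473 = -25479)
h(l) = 1
u(s, H) = 220*H
x = -1058331791/2864939658 (x = -2*(1/41532 - 25479/(-137963)) = -2*(1*(1/41532) - 25479*(-1/137963)) = -2*(1/41532 + 25479/137963) = -2*1058331791/5729879316 = -1058331791/2864939658 ≈ -0.36941)
(-263650 + u(572, -17)) + x = (-263650 + 220*(-17)) - 1058331791/2864939658 = (-263650 - 3740) - 1058331791/2864939658 = -267390 - 1058331791/2864939658 = -766057273484411/2864939658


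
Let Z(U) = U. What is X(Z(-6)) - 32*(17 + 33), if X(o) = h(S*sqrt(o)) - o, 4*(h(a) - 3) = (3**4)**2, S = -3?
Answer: 197/4 ≈ 49.250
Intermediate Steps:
h(a) = 6573/4 (h(a) = 3 + (3**4)**2/4 = 3 + (1/4)*81**2 = 3 + (1/4)*6561 = 3 + 6561/4 = 6573/4)
X(o) = 6573/4 - o
X(Z(-6)) - 32*(17 + 33) = (6573/4 - 1*(-6)) - 32*(17 + 33) = (6573/4 + 6) - 32*50 = 6597/4 - 1600 = 197/4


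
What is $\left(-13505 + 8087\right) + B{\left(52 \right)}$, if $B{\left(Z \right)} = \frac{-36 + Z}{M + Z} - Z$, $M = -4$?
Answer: $- \frac{16409}{3} \approx -5469.7$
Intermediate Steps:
$B{\left(Z \right)} = - Z + \frac{-36 + Z}{-4 + Z}$ ($B{\left(Z \right)} = \frac{-36 + Z}{-4 + Z} - Z = - Z + \frac{-36 + Z}{-4 + Z}$)
$\left(-13505 + 8087\right) + B{\left(52 \right)} = \left(-13505 + 8087\right) + \frac{-36 - 52^{2} + 5 \cdot 52}{-4 + 52} = -5418 + \frac{-36 - 2704 + 260}{48} = -5418 + \frac{1}{48} \left(-2480\right) = -5418 - \frac{155}{3} = - \frac{16409}{3}$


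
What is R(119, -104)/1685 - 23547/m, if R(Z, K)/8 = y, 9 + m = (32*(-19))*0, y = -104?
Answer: 13223069/5055 ≈ 2615.8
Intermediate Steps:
m = -9 (m = -9 + (32*(-19))*0 = -9 - 608*0 = -9 + 0 = -9)
R(Z, K) = -832 (R(Z, K) = 8*(-104) = -832)
R(119, -104)/1685 - 23547/m = -832/1685 - 23547/(-9) = -832*1/1685 - 23547*(-1/9) = -832/1685 + 7849/3 = 13223069/5055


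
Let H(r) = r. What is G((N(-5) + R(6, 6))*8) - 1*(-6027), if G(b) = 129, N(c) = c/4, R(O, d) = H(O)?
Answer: 6156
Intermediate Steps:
R(O, d) = O
N(c) = c/4 (N(c) = c*(1/4) = c/4)
G((N(-5) + R(6, 6))*8) - 1*(-6027) = 129 - 1*(-6027) = 129 + 6027 = 6156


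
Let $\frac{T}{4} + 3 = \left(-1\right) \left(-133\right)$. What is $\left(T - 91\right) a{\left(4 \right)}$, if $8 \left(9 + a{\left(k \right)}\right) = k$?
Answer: $- \frac{7293}{2} \approx -3646.5$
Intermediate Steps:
$a{\left(k \right)} = -9 + \frac{k}{8}$
$T = 520$ ($T = -12 + 4 \left(\left(-1\right) \left(-133\right)\right) = -12 + 4 \cdot 133 = -12 + 532 = 520$)
$\left(T - 91\right) a{\left(4 \right)} = \left(520 - 91\right) \left(-9 + \frac{1}{8} \cdot 4\right) = 429 \left(-9 + \frac{1}{2}\right) = 429 \left(- \frac{17}{2}\right) = - \frac{7293}{2}$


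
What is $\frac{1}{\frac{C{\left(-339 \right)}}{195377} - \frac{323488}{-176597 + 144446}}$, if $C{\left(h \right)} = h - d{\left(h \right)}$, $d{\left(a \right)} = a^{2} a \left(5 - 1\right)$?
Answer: $\frac{7941297}{6413873593} \approx 0.0012381$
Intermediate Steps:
$d{\left(a \right)} = 4 a^{3}$ ($d{\left(a \right)} = a^{3} \cdot 4 = 4 a^{3}$)
$C{\left(h \right)} = h - 4 h^{3}$
$\frac{1}{\frac{C{\left(-339 \right)}}{195377} - \frac{323488}{-176597 + 144446}} = \frac{1}{\frac{-339 - 4 \left(-339\right)^{3}}{195377} - \frac{323488}{-176597 + 144446}} = \frac{1}{\left(-339 - -155832876\right) \frac{1}{195377} - \frac{323488}{-32151}} = \frac{1}{\left(-339 + 155832876\right) \frac{1}{195377} - - \frac{323488}{32151}} = \frac{1}{155832537 \cdot \frac{1}{195377} + \frac{323488}{32151}} = \frac{1}{\frac{197007}{247} + \frac{323488}{32151}} = \frac{1}{\frac{6413873593}{7941297}} = \frac{7941297}{6413873593}$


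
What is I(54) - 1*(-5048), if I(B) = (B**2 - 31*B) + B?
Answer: 6344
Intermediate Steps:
I(B) = B**2 - 30*B
I(54) - 1*(-5048) = 54*(-30 + 54) - 1*(-5048) = 54*24 + 5048 = 1296 + 5048 = 6344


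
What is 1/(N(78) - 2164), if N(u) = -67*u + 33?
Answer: -1/7357 ≈ -0.00013592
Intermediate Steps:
N(u) = 33 - 67*u
1/(N(78) - 2164) = 1/((33 - 67*78) - 2164) = 1/((33 - 5226) - 2164) = 1/(-5193 - 2164) = 1/(-7357) = -1/7357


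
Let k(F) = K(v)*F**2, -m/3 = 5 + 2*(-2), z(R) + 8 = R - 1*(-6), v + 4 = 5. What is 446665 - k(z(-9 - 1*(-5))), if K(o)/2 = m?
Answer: 446881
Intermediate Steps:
v = 1 (v = -4 + 5 = 1)
z(R) = -2 + R (z(R) = -8 + (R - 1*(-6)) = -8 + (R + 6) = -8 + (6 + R) = -2 + R)
m = -3 (m = -3*(5 + 2*(-2)) = -3*(5 - 4) = -3*1 = -3)
K(o) = -6 (K(o) = 2*(-3) = -6)
k(F) = -6*F**2
446665 - k(z(-9 - 1*(-5))) = 446665 - (-6)*(-2 + (-9 - 1*(-5)))**2 = 446665 - (-6)*(-2 + (-9 + 5))**2 = 446665 - (-6)*(-2 - 4)**2 = 446665 - (-6)*(-6)**2 = 446665 - (-6)*36 = 446665 - 1*(-216) = 446665 + 216 = 446881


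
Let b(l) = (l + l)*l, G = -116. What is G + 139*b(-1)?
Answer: 162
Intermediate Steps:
b(l) = 2*l² (b(l) = (2*l)*l = 2*l²)
G + 139*b(-1) = -116 + 139*(2*(-1)²) = -116 + 139*(2*1) = -116 + 139*2 = -116 + 278 = 162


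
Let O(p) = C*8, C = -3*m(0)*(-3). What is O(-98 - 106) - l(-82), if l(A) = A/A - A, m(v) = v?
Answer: -83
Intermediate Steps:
l(A) = 1 - A
C = 0 (C = -3*0*(-3) = 0*(-3) = 0)
O(p) = 0 (O(p) = 0*8 = 0)
O(-98 - 106) - l(-82) = 0 - (1 - 1*(-82)) = 0 - (1 + 82) = 0 - 1*83 = 0 - 83 = -83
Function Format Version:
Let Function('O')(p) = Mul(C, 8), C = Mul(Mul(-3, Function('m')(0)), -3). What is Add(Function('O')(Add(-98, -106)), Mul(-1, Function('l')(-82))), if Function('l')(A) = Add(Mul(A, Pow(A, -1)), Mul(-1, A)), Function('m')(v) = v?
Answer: -83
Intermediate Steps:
Function('l')(A) = Add(1, Mul(-1, A))
C = 0 (C = Mul(Mul(-3, 0), -3) = Mul(0, -3) = 0)
Function('O')(p) = 0 (Function('O')(p) = Mul(0, 8) = 0)
Add(Function('O')(Add(-98, -106)), Mul(-1, Function('l')(-82))) = Add(0, Mul(-1, Add(1, Mul(-1, -82)))) = Add(0, Mul(-1, Add(1, 82))) = Add(0, Mul(-1, 83)) = Add(0, -83) = -83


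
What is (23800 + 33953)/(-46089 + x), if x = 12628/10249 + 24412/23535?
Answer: -13930613546895/11116590200567 ≈ -1.2531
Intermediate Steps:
x = 547398568/241210215 (x = 12628*(1/10249) + 24412*(1/23535) = 12628/10249 + 24412/23535 = 547398568/241210215 ≈ 2.2694)
(23800 + 33953)/(-46089 + x) = (23800 + 33953)/(-46089 + 547398568/241210215) = 57753/(-11116590200567/241210215) = 57753*(-241210215/11116590200567) = -13930613546895/11116590200567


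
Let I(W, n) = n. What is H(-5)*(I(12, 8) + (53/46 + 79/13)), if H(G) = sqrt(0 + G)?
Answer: 9107*I*sqrt(5)/598 ≈ 34.053*I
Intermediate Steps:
H(G) = sqrt(G)
H(-5)*(I(12, 8) + (53/46 + 79/13)) = sqrt(-5)*(8 + (53/46 + 79/13)) = (I*sqrt(5))*(8 + (53*(1/46) + 79*(1/13))) = (I*sqrt(5))*(8 + (53/46 + 79/13)) = (I*sqrt(5))*(8 + 4323/598) = (I*sqrt(5))*(9107/598) = 9107*I*sqrt(5)/598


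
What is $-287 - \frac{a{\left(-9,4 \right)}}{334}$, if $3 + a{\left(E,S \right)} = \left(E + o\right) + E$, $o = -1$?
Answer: $- \frac{47918}{167} \approx -286.93$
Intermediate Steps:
$a{\left(E,S \right)} = -4 + 2 E$ ($a{\left(E,S \right)} = -3 + \left(\left(E - 1\right) + E\right) = -3 + \left(\left(-1 + E\right) + E\right) = -3 + \left(-1 + 2 E\right) = -4 + 2 E$)
$-287 - \frac{a{\left(-9,4 \right)}}{334} = -287 - \frac{-4 + 2 \left(-9\right)}{334} = -287 - \left(-4 - 18\right) \frac{1}{334} = -287 - \left(-22\right) \frac{1}{334} = -287 - - \frac{11}{167} = -287 + \frac{11}{167} = - \frac{47918}{167}$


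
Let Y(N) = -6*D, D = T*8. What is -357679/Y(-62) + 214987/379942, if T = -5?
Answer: -67922838869/45593040 ≈ -1489.8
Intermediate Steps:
D = -40 (D = -5*8 = -40)
Y(N) = 240 (Y(N) = -6*(-40) = 240)
-357679/Y(-62) + 214987/379942 = -357679/240 + 214987/379942 = -67922838869/45593040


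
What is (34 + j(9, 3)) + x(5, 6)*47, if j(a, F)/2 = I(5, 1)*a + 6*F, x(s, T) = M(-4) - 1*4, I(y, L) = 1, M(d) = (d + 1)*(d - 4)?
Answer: 1028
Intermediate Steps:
M(d) = (1 + d)*(-4 + d)
x(s, T) = 20 (x(s, T) = (-4 + (-4)² - 3*(-4)) - 1*4 = (-4 + 16 + 12) - 4 = 24 - 4 = 20)
j(a, F) = 2*a + 12*F (j(a, F) = 2*(1*a + 6*F) = 2*(a + 6*F) = 2*a + 12*F)
(34 + j(9, 3)) + x(5, 6)*47 = (34 + (2*9 + 12*3)) + 20*47 = (34 + (18 + 36)) + 940 = (34 + 54) + 940 = 88 + 940 = 1028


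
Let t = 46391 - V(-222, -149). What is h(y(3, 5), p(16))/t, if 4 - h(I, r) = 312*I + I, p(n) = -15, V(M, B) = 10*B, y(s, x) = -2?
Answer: 630/47881 ≈ 0.013158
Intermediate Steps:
h(I, r) = 4 - 313*I (h(I, r) = 4 - (312*I + I) = 4 - 313*I)
t = 47881 (t = 46391 - 10*(-149) = 46391 - 1*(-1490) = 46391 + 1490 = 47881)
h(y(3, 5), p(16))/t = (4 - 313*(-2))/47881 = (4 + 626)*(1/47881) = 630*(1/47881) = 630/47881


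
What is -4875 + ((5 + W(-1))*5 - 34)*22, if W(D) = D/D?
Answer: -4963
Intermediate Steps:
W(D) = 1
-4875 + ((5 + W(-1))*5 - 34)*22 = -4875 + ((5 + 1)*5 - 34)*22 = -4875 + (6*5 - 34)*22 = -4875 + (30 - 34)*22 = -4875 - 4*22 = -4875 - 88 = -4963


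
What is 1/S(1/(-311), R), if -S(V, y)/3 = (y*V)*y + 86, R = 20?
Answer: -311/79038 ≈ -0.0039348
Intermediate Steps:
S(V, y) = -258 - 3*V*y² (S(V, y) = -3*((y*V)*y + 86) = -3*((V*y)*y + 86) = -3*(V*y² + 86) = -3*(86 + V*y²) = -258 - 3*V*y²)
1/S(1/(-311), R) = 1/(-258 - 3*20²/(-311)) = 1/(-258 - 3*(-1/311)*400) = 1/(-258 + 1200/311) = 1/(-79038/311) = -311/79038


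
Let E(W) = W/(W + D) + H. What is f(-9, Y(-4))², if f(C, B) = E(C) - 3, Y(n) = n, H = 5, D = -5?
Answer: 1369/196 ≈ 6.9847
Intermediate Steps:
E(W) = 5 + W/(-5 + W) (E(W) = W/(W - 5) + 5 = W/(-5 + W) + 5 = 5 + W/(-5 + W))
f(C, B) = -3 + (-25 + 6*C)/(-5 + C) (f(C, B) = (-25 + 6*C)/(-5 + C) - 3 = -3 + (-25 + 6*C)/(-5 + C))
f(-9, Y(-4))² = ((-10 + 3*(-9))/(-5 - 9))² = ((-10 - 27)/(-14))² = (-1/14*(-37))² = (37/14)² = 1369/196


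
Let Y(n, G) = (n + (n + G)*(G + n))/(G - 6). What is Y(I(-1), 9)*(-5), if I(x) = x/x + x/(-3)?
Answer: -4865/27 ≈ -180.19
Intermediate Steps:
I(x) = 1 - x/3 (I(x) = 1 + x*(-1/3) = 1 - x/3)
Y(n, G) = (n + (G + n)**2)/(-6 + G) (Y(n, G) = (n + (G + n)*(G + n))/(-6 + G) = (n + (G + n)**2)/(-6 + G))
Y(I(-1), 9)*(-5) = (((1 - 1/3*(-1)) + (9 + (1 - 1/3*(-1)))**2)/(-6 + 9))*(-5) = (((1 + 1/3) + (9 + (1 + 1/3))**2)/3)*(-5) = ((4/3 + (9 + 4/3)**2)/3)*(-5) = ((4/3 + (31/3)**2)/3)*(-5) = ((4/3 + 961/9)/3)*(-5) = ((1/3)*(973/9))*(-5) = (973/27)*(-5) = -4865/27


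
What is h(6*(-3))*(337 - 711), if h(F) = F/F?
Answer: -374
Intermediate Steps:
h(F) = 1
h(6*(-3))*(337 - 711) = 1*(337 - 711) = 1*(-374) = -374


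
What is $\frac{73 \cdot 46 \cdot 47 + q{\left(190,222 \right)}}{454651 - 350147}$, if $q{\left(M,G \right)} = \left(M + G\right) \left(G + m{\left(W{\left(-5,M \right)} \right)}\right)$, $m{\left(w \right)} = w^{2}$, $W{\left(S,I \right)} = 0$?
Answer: $\frac{124645}{52252} \approx 2.3855$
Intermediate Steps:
$q{\left(M,G \right)} = G \left(G + M\right)$ ($q{\left(M,G \right)} = \left(M + G\right) \left(G + 0^{2}\right) = \left(G + M\right) \left(G + 0\right) = \left(G + M\right) G = G \left(G + M\right)$)
$\frac{73 \cdot 46 \cdot 47 + q{\left(190,222 \right)}}{454651 - 350147} = \frac{73 \cdot 46 \cdot 47 + 222 \left(222 + 190\right)}{454651 - 350147} = \frac{3358 \cdot 47 + 222 \cdot 412}{104504} = \left(157826 + 91464\right) \frac{1}{104504} = 249290 \cdot \frac{1}{104504} = \frac{124645}{52252}$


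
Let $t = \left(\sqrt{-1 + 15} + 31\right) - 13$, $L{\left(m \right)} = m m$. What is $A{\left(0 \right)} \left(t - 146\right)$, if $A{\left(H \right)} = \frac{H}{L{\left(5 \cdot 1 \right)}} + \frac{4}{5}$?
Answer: $- \frac{512}{5} + \frac{4 \sqrt{14}}{5} \approx -99.407$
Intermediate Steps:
$L{\left(m \right)} = m^{2}$
$A{\left(H \right)} = \frac{4}{5} + \frac{H}{25}$ ($A{\left(H \right)} = \frac{H}{\left(5 \cdot 1\right)^{2}} + \frac{4}{5} = \frac{H}{5^{2}} + 4 \cdot \frac{1}{5} = \frac{H}{25} + \frac{4}{5} = \frac{4}{5} + \frac{H}{25}$)
$t = 18 + \sqrt{14}$ ($t = \left(\sqrt{14} + 31\right) - 13 = \left(31 + \sqrt{14}\right) - 13 = 18 + \sqrt{14} \approx 21.742$)
$A{\left(0 \right)} \left(t - 146\right) = \left(\frac{4}{5} + \frac{1}{25} \cdot 0\right) \left(\left(18 + \sqrt{14}\right) - 146\right) = \left(\frac{4}{5} + 0\right) \left(-128 + \sqrt{14}\right) = \frac{4 \left(-128 + \sqrt{14}\right)}{5} = - \frac{512}{5} + \frac{4 \sqrt{14}}{5}$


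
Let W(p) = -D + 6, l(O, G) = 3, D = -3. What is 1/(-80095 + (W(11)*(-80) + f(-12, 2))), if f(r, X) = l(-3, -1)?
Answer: -1/80812 ≈ -1.2374e-5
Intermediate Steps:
f(r, X) = 3
W(p) = 9 (W(p) = -1*(-3) + 6 = 3 + 6 = 9)
1/(-80095 + (W(11)*(-80) + f(-12, 2))) = 1/(-80095 + (9*(-80) + 3)) = 1/(-80095 + (-720 + 3)) = 1/(-80095 - 717) = 1/(-80812) = -1/80812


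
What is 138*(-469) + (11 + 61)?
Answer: -64650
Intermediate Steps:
138*(-469) + (11 + 61) = -64722 + 72 = -64650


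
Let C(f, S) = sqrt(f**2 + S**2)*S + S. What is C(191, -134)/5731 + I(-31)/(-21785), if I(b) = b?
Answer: -2741529/124849835 - 134*sqrt(54437)/5731 ≈ -5.4773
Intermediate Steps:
C(f, S) = S + S*sqrt(S**2 + f**2) (C(f, S) = sqrt(S**2 + f**2)*S + S = S*sqrt(S**2 + f**2) + S = S + S*sqrt(S**2 + f**2))
C(191, -134)/5731 + I(-31)/(-21785) = -134*(1 + sqrt((-134)**2 + 191**2))/5731 - 31/(-21785) = -134*(1 + sqrt(17956 + 36481))*(1/5731) - 31*(-1/21785) = -134*(1 + sqrt(54437))*(1/5731) + 31/21785 = (-134 - 134*sqrt(54437))*(1/5731) + 31/21785 = (-134/5731 - 134*sqrt(54437)/5731) + 31/21785 = -2741529/124849835 - 134*sqrt(54437)/5731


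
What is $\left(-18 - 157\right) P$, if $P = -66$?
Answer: $11550$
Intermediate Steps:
$\left(-18 - 157\right) P = \left(-18 - 157\right) \left(-66\right) = \left(-175\right) \left(-66\right) = 11550$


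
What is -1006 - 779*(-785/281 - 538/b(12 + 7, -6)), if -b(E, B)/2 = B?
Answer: 60856805/1686 ≈ 36095.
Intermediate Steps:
b(E, B) = -2*B
-1006 - 779*(-785/281 - 538/b(12 + 7, -6)) = -1006 - 779*(-785/281 - 538/((-2*(-6)))) = -1006 - 779*(-785*1/281 - 538/12) = -1006 - 779*(-785/281 - 538*1/12) = -1006 - 779*(-785/281 - 269/6) = -1006 - 779*(-80299/1686) = -1006 + 62552921/1686 = 60856805/1686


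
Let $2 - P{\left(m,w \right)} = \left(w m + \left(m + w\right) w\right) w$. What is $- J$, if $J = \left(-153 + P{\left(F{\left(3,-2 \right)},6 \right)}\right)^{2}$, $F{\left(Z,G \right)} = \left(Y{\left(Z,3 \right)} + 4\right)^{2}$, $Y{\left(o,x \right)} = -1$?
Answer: $-1030225$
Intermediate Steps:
$F{\left(Z,G \right)} = 9$ ($F{\left(Z,G \right)} = \left(-1 + 4\right)^{2} = 3^{2} = 9$)
$P{\left(m,w \right)} = 2 - w \left(m w + w \left(m + w\right)\right)$ ($P{\left(m,w \right)} = 2 - \left(w m + \left(m + w\right) w\right) w = 2 - \left(m w + w \left(m + w\right)\right) w = 2 - w \left(m w + w \left(m + w\right)\right)$)
$J = 1030225$ ($J = \left(-153 - \left(214 + 648\right)\right)^{2} = \left(-153 - 862\right)^{2} = \left(-1015\right)^{2} = 1030225$)
$- J = \left(-1\right) 1030225 = -1030225$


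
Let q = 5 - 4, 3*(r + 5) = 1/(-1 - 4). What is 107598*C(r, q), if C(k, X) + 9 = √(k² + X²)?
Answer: -968382 + 35866*√6001/5 ≈ -4.1270e+5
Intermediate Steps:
r = -76/15 (r = -5 + 1/(3*(-1 - 4)) = -5 + (⅓)/(-5) = -5 + (⅓)*(-⅕) = -5 - 1/15 = -76/15 ≈ -5.0667)
q = 1
C(k, X) = -9 + √(X² + k²) (C(k, X) = -9 + √(k² + X²) = -9 + √(X² + k²))
107598*C(r, q) = 107598*(-9 + √(1² + (-76/15)²)) = 107598*(-9 + √(1 + 5776/225)) = 107598*(-9 + √(6001/225)) = 107598*(-9 + √6001/15) = -968382 + 35866*√6001/5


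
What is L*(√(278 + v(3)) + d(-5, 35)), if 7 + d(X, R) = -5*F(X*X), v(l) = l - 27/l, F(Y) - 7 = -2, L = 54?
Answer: -1728 + 216*√17 ≈ -837.41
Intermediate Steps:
F(Y) = 5 (F(Y) = 7 - 2 = 5)
d(X, R) = -32 (d(X, R) = -7 - 5*5 = -7 - 25 = -32)
L*(√(278 + v(3)) + d(-5, 35)) = 54*(√(278 + (3 - 27/3)) - 32) = 54*(√(278 + (3 - 27*⅓)) - 32) = 54*(√(278 + (3 - 9)) - 32) = 54*(√(278 - 6) - 32) = 54*(√272 - 32) = 54*(4*√17 - 32) = 54*(-32 + 4*√17) = -1728 + 216*√17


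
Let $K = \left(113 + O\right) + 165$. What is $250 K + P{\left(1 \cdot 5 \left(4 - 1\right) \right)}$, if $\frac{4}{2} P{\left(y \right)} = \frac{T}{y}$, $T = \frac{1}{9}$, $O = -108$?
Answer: $\frac{11475001}{270} \approx 42500.0$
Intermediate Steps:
$T = \frac{1}{9} \approx 0.11111$
$P{\left(y \right)} = \frac{1}{18 y}$ ($P{\left(y \right)} = \frac{\frac{1}{9} \frac{1}{y}}{2} = \frac{1}{18 y}$)
$K = 170$ ($K = \left(113 - 108\right) + 165 = 5 + 165 = 170$)
$250 K + P{\left(1 \cdot 5 \left(4 - 1\right) \right)} = 250 \cdot 170 + \frac{1}{18 \cdot 1 \cdot 5 \left(4 - 1\right)} = 42500 + \frac{1}{18 \cdot 1 \cdot 5 \cdot 3} = 42500 + \frac{1}{18 \cdot 1 \cdot 15} = 42500 + \frac{1}{18 \cdot 15} = 42500 + \frac{1}{18} \cdot \frac{1}{15} = 42500 + \frac{1}{270} = \frac{11475001}{270}$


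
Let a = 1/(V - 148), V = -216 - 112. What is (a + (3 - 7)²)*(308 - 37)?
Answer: 2063665/476 ≈ 4335.4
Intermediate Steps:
V = -328
a = -1/476 (a = 1/(-328 - 148) = 1/(-476) = -1/476 ≈ -0.0021008)
(a + (3 - 7)²)*(308 - 37) = (-1/476 + (3 - 7)²)*(308 - 37) = (-1/476 + (-4)²)*271 = (-1/476 + 16)*271 = (7615/476)*271 = 2063665/476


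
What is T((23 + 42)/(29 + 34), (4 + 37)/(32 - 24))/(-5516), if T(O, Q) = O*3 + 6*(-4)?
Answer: 439/115836 ≈ 0.0037898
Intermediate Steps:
T(O, Q) = -24 + 3*O (T(O, Q) = 3*O - 24 = -24 + 3*O)
T((23 + 42)/(29 + 34), (4 + 37)/(32 - 24))/(-5516) = (-24 + 3*((23 + 42)/(29 + 34)))/(-5516) = (-24 + 3*(65/63))*(-1/5516) = (-24 + 65/21)*(-1/5516) = -439/21*(-1/5516) = 439/115836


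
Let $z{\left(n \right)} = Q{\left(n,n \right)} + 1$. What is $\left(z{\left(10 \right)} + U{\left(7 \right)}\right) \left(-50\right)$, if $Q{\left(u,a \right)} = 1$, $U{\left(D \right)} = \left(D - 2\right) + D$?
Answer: $-700$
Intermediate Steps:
$U{\left(D \right)} = -2 + 2 D$ ($U{\left(D \right)} = \left(-2 + D\right) + D = -2 + 2 D$)
$z{\left(n \right)} = 2$ ($z{\left(n \right)} = 1 + 1 = 2$)
$\left(z{\left(10 \right)} + U{\left(7 \right)}\right) \left(-50\right) = \left(2 + \left(-2 + 2 \cdot 7\right)\right) \left(-50\right) = \left(2 + \left(-2 + 14\right)\right) \left(-50\right) = \left(2 + 12\right) \left(-50\right) = 14 \left(-50\right) = -700$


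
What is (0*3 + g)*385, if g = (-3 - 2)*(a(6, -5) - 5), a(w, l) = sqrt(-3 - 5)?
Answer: 9625 - 3850*I*sqrt(2) ≈ 9625.0 - 5444.7*I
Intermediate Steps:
a(w, l) = 2*I*sqrt(2) (a(w, l) = sqrt(-8) = 2*I*sqrt(2))
g = 25 - 10*I*sqrt(2) (g = (-3 - 2)*(2*I*sqrt(2) - 5) = -5*(-5 + 2*I*sqrt(2)) = 25 - 10*I*sqrt(2) ≈ 25.0 - 14.142*I)
(0*3 + g)*385 = (0*3 + (25 - 10*I*sqrt(2)))*385 = (0 + (25 - 10*I*sqrt(2)))*385 = (25 - 10*I*sqrt(2))*385 = 9625 - 3850*I*sqrt(2)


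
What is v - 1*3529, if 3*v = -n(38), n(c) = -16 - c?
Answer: -3511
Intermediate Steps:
v = 18 (v = (-(-16 - 1*38))/3 = (-(-16 - 38))/3 = (-1*(-54))/3 = (⅓)*54 = 18)
v - 1*3529 = 18 - 1*3529 = 18 - 3529 = -3511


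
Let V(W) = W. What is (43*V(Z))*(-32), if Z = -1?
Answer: 1376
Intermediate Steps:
(43*V(Z))*(-32) = (43*(-1))*(-32) = -43*(-32) = 1376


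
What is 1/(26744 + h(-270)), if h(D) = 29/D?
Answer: 270/7220851 ≈ 3.7392e-5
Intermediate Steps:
1/(26744 + h(-270)) = 1/(26744 + 29/(-270)) = 1/(26744 + 29*(-1/270)) = 1/(26744 - 29/270) = 1/(7220851/270) = 270/7220851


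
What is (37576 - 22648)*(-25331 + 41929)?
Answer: 247774944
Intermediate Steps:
(37576 - 22648)*(-25331 + 41929) = 14928*16598 = 247774944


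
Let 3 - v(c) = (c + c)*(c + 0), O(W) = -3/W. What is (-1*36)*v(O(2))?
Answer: 54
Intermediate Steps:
v(c) = 3 - 2*c**2 (v(c) = 3 - (c + c)*(c + 0) = 3 - 2*c*c = 3 - 2*c**2)
(-1*36)*v(O(2)) = (-1*36)*(3 - 2*(-3/2)**2) = -36*(3 - 2*(-3*1/2)**2) = -36*(3 - 2*(-3/2)**2) = -36*(3 - 2*9/4) = -36*(3 - 9/2) = -36*(-3/2) = 54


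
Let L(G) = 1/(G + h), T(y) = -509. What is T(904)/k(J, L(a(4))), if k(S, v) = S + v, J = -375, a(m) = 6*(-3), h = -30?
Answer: 24432/18001 ≈ 1.3573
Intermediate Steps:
a(m) = -18
L(G) = 1/(-30 + G) (L(G) = 1/(G - 30) = 1/(-30 + G))
T(904)/k(J, L(a(4))) = -509/(-375 + 1/(-30 - 18)) = -509/(-375 + 1/(-48)) = -509/(-375 - 1/48) = -509/(-18001/48) = -509*(-48/18001) = 24432/18001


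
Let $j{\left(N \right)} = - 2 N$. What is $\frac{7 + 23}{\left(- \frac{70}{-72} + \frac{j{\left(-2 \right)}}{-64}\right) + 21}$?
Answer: $\frac{864}{631} \approx 1.3693$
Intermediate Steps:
$\frac{7 + 23}{\left(- \frac{70}{-72} + \frac{j{\left(-2 \right)}}{-64}\right) + 21} = \frac{7 + 23}{\left(- \frac{70}{-72} + \frac{\left(-2\right) \left(-2\right)}{-64}\right) + 21} = \frac{30}{\left(\left(-70\right) \left(- \frac{1}{72}\right) + 4 \left(- \frac{1}{64}\right)\right) + 21} = \frac{30}{\left(\frac{35}{36} - \frac{1}{16}\right) + 21} = \frac{30}{\frac{131}{144} + 21} = \frac{30}{\frac{3155}{144}} = 30 \cdot \frac{144}{3155} = \frac{864}{631}$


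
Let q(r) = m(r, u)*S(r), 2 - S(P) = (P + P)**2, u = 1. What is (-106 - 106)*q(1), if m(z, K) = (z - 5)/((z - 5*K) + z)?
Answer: 1696/3 ≈ 565.33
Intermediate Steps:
m(z, K) = (-5 + z)/(-5*K + 2*z)
S(P) = 2 - 4*P**2 (S(P) = 2 - (P + P)**2 = 2 - (2*P)**2 = 2 - 4*P**2)
q(r) = (2 - 4*r**2)*(5 - r)/(5 - 2*r) (q(r) = ((5 - r)/(-2*r + 5*1))*(2 - 4*r**2) = ((5 - r)/(-2*r + 5))*(2 - 4*r**2) = ((5 - r)/(5 - 2*r))*(2 - 4*r**2) = (2 - 4*r**2)*(5 - r)/(5 - 2*r))
(-106 - 106)*q(1) = (-106 - 106)*(-2*(-1 + 2*1**2)*(-5 + 1)/(-5 + 2*1)) = -(-424)*(-1 + 2*1)*(-4)/(-5 + 2) = -(-424)*(-1 + 2)*(-4)/(-3) = -(-424)*(-1)*(-4)/3 = -212*(-8/3) = 1696/3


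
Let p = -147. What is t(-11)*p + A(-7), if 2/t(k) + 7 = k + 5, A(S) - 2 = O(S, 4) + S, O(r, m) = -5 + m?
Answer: 216/13 ≈ 16.615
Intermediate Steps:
A(S) = 1 + S (A(S) = 2 + ((-5 + 4) + S) = 2 + (-1 + S) = 1 + S)
t(k) = 2/(-2 + k) (t(k) = 2/(-7 + (k + 5)) = 2/(-7 + (5 + k)) = 2/(-2 + k))
t(-11)*p + A(-7) = (2/(-2 - 11))*(-147) + (1 - 7) = (2/(-13))*(-147) - 6 = (2*(-1/13))*(-147) - 6 = -2/13*(-147) - 6 = 294/13 - 6 = 216/13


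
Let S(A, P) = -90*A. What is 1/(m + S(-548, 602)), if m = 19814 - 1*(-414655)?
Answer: 1/483789 ≈ 2.0670e-6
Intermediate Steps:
m = 434469 (m = 19814 + 414655 = 434469)
1/(m + S(-548, 602)) = 1/(434469 - 90*(-548)) = 1/(434469 + 49320) = 1/483789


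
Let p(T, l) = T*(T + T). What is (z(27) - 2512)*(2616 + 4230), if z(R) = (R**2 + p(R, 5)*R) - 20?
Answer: 257156298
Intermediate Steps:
p(T, l) = 2*T**2 (p(T, l) = T*(2*T) = 2*T**2)
z(R) = -20 + R**2 + 2*R**3 (z(R) = (R**2 + (2*R**2)*R) - 20 = (R**2 + 2*R**3) - 20 = -20 + R**2 + 2*R**3)
(z(27) - 2512)*(2616 + 4230) = ((-20 + 27**2 + 2*27**3) - 2512)*(2616 + 4230) = ((-20 + 729 + 2*19683) - 2512)*6846 = ((-20 + 729 + 39366) - 2512)*6846 = (40075 - 2512)*6846 = 37563*6846 = 257156298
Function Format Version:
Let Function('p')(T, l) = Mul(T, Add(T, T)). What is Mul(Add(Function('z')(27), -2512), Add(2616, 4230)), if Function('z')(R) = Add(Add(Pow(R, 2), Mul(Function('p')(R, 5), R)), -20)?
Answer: 257156298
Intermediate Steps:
Function('p')(T, l) = Mul(2, Pow(T, 2)) (Function('p')(T, l) = Mul(T, Mul(2, T)) = Mul(2, Pow(T, 2)))
Function('z')(R) = Add(-20, Pow(R, 2), Mul(2, Pow(R, 3))) (Function('z')(R) = Add(Add(Pow(R, 2), Mul(Mul(2, Pow(R, 2)), R)), -20) = Add(Add(Pow(R, 2), Mul(2, Pow(R, 3))), -20) = Add(-20, Pow(R, 2), Mul(2, Pow(R, 3))))
Mul(Add(Function('z')(27), -2512), Add(2616, 4230)) = Mul(Add(Add(-20, Pow(27, 2), Mul(2, Pow(27, 3))), -2512), Add(2616, 4230)) = Mul(Add(Add(-20, 729, Mul(2, 19683)), -2512), 6846) = Mul(Add(Add(-20, 729, 39366), -2512), 6846) = Mul(Add(40075, -2512), 6846) = Mul(37563, 6846) = 257156298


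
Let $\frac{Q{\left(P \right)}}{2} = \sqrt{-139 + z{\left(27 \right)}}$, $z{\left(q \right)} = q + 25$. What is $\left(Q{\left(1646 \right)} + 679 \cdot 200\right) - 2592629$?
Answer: $-2456829 + 2 i \sqrt{87} \approx -2.4568 \cdot 10^{6} + 18.655 i$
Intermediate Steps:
$z{\left(q \right)} = 25 + q$
$Q{\left(P \right)} = 2 i \sqrt{87}$ ($Q{\left(P \right)} = 2 \sqrt{-139 + \left(25 + 27\right)} = 2 \sqrt{-139 + 52} = 2 \sqrt{-87} = 2 i \sqrt{87}$)
$\left(Q{\left(1646 \right)} + 679 \cdot 200\right) - 2592629 = \left(2 i \sqrt{87} + 679 \cdot 200\right) - 2592629 = \left(2 i \sqrt{87} + 135800\right) - 2592629 = \left(135800 + 2 i \sqrt{87}\right) - 2592629 = -2456829 + 2 i \sqrt{87}$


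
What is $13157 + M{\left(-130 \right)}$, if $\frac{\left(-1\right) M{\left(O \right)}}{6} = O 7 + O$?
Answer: $19397$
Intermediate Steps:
$M{\left(O \right)} = - 48 O$ ($M{\left(O \right)} = - 6 \left(O 7 + O\right) = - 6 \left(7 O + O\right) = - 6 \cdot 8 O = - 48 O$)
$13157 + M{\left(-130 \right)} = 13157 - -6240 = 13157 + 6240 = 19397$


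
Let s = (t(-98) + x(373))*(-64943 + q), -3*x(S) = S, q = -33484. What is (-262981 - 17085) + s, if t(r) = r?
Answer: 21603537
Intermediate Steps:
x(S) = -S/3
s = 21883603 (s = (-98 - 1/3*373)*(-64943 - 33484) = (-98 - 373/3)*(-98427) = -667/3*(-98427) = 21883603)
(-262981 - 17085) + s = (-262981 - 17085) + 21883603 = -280066 + 21883603 = 21603537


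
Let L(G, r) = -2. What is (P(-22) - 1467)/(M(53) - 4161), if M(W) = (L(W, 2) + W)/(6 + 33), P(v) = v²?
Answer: 12779/54076 ≈ 0.23632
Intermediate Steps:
M(W) = -2/39 + W/39 (M(W) = (-2 + W)/(6 + 33) = (-2 + W)/39 = (-2 + W)*(1/39) = -2/39 + W/39)
(P(-22) - 1467)/(M(53) - 4161) = ((-22)² - 1467)/((-2/39 + (1/39)*53) - 4161) = (484 - 1467)/((-2/39 + 53/39) - 4161) = -983/(17/13 - 4161) = -983/(-54076/13) = -983*(-13/54076) = 12779/54076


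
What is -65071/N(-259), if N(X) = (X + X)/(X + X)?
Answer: -65071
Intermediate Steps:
N(X) = 1 (N(X) = (2*X)/((2*X)) = (2*X)*(1/(2*X)) = 1)
-65071/N(-259) = -65071/1 = -65071*1 = -65071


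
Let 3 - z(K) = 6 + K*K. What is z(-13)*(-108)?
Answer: 18576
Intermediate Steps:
z(K) = -3 - K² (z(K) = 3 - (6 + K*K) = 3 - (6 + K²) = 3 + (-6 - K²) = -3 - K²)
z(-13)*(-108) = (-3 - 1*(-13)²)*(-108) = (-3 - 1*169)*(-108) = (-3 - 169)*(-108) = -172*(-108) = 18576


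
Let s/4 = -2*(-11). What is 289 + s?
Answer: 377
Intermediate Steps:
s = 88 (s = 4*(-2*(-11)) = 4*22 = 88)
289 + s = 289 + 88 = 377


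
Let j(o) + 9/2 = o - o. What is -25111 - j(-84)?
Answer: -50213/2 ≈ -25107.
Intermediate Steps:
j(o) = -9/2 (j(o) = -9/2 + (o - o) = -9/2 + 0 = -9/2)
-25111 - j(-84) = -25111 - 1*(-9/2) = -25111 + 9/2 = -50213/2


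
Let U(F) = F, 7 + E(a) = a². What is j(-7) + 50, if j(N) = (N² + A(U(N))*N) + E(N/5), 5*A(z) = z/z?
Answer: 2314/25 ≈ 92.560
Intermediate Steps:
E(a) = -7 + a²
A(z) = ⅕ (A(z) = (z/z)/5 = (⅕)*1 = ⅕)
j(N) = -7 + N/5 + 26*N²/25 (j(N) = (N² + N/5) + (-7 + (N/5)²) = (N² + N/5) + (-7 + N²/25) = -7 + N/5 + 26*N²/25)
j(-7) + 50 = (-7 + (⅕)*(-7) + (26/25)*(-7)²) + 50 = (-7 - 7/5 + (26/25)*49) + 50 = (-7 - 7/5 + 1274/25) + 50 = 1064/25 + 50 = 2314/25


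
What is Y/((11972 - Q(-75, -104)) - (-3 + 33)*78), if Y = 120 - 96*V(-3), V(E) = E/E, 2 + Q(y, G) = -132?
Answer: 12/4883 ≈ 0.0024575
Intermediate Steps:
Q(y, G) = -134 (Q(y, G) = -2 - 132 = -134)
V(E) = 1
Y = 24 (Y = 120 - 96*1 = 120 - 96 = 24)
Y/((11972 - Q(-75, -104)) - (-3 + 33)*78) = 24/((11972 - 1*(-134)) - (-3 + 33)*78) = 24/((11972 + 134) - 30*78) = 24/(12106 - 1*2340) = 24/(12106 - 2340) = 24/9766 = 24*(1/9766) = 12/4883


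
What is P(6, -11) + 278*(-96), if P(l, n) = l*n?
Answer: -26754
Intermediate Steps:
P(6, -11) + 278*(-96) = 6*(-11) + 278*(-96) = -66 - 26688 = -26754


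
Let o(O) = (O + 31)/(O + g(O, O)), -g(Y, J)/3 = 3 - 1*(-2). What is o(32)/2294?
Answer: 63/38998 ≈ 0.0016155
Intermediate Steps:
g(Y, J) = -15 (g(Y, J) = -3*(3 - 1*(-2)) = -3*(3 + 2) = -3*5 = -15)
o(O) = (31 + O)/(-15 + O) (o(O) = (O + 31)/(O - 15) = (31 + O)/(-15 + O))
o(32)/2294 = ((31 + 32)/(-15 + 32))/2294 = (63/17)*(1/2294) = 63/38998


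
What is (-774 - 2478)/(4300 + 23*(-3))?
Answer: -3252/4231 ≈ -0.76861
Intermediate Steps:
(-774 - 2478)/(4300 + 23*(-3)) = -3252/(4300 - 69) = -3252/4231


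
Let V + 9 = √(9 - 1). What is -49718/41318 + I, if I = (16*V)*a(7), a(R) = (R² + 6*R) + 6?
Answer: -288589771/20659 + 3104*√2 ≈ -9579.5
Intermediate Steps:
V = -9 + 2*√2 (V = -9 + √(9 - 1) = -9 + √8 = -9 + 2*√2 ≈ -6.1716)
a(R) = 6 + R² + 6*R
I = -13968 + 3104*√2 (I = (16*(-9 + 2*√2))*(6 + 7² + 6*7) = (-144 + 32*√2)*(6 + 49 + 42) = (-144 + 32*√2)*97 = -13968 + 3104*√2 ≈ -9578.3)
-49718/41318 + I = -49718/41318 + (-13968 + 3104*√2) = -49718*1/41318 + (-13968 + 3104*√2) = -24859/20659 + (-13968 + 3104*√2) = -288589771/20659 + 3104*√2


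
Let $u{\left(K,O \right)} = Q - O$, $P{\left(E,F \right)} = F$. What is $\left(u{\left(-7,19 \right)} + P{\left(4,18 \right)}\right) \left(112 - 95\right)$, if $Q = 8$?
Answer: $119$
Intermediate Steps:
$u{\left(K,O \right)} = 8 - O$
$\left(u{\left(-7,19 \right)} + P{\left(4,18 \right)}\right) \left(112 - 95\right) = \left(\left(8 - 19\right) + 18\right) \left(112 - 95\right) = \left(\left(8 - 19\right) + 18\right) 17 = \left(-11 + 18\right) 17 = 7 \cdot 17 = 119$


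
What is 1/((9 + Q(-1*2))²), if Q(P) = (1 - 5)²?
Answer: 1/625 ≈ 0.0016000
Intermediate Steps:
Q(P) = 16 (Q(P) = (-4)² = 16)
1/((9 + Q(-1*2))²) = 1/((9 + 16)²) = 1/(25²) = 1/625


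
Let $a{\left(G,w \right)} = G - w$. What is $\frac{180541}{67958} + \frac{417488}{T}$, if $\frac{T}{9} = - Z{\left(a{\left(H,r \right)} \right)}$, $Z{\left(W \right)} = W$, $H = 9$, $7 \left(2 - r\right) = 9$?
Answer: $- \frac{99253652063}{17737038} \approx -5595.8$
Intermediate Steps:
$r = \frac{5}{7}$ ($r = 2 - \frac{9}{7} = \frac{5}{7} \approx 0.71429$)
$T = - \frac{522}{7}$ ($T = 9 \left(- (9 - \frac{5}{7})\right) = 9 \left(\left(-1\right) \frac{58}{7}\right) = 9 \left(- \frac{58}{7}\right) = - \frac{522}{7} \approx -74.571$)
$\frac{180541}{67958} + \frac{417488}{T} = \frac{180541}{67958} + \frac{417488}{- \frac{522}{7}} = 180541 \cdot \frac{1}{67958} + 417488 \left(- \frac{7}{522}\right) = \frac{180541}{67958} - \frac{1461208}{261} = - \frac{99253652063}{17737038}$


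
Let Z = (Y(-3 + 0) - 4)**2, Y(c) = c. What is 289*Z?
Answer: 14161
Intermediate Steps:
Z = 49 (Z = ((-3 + 0) - 4)**2 = (-3 - 4)**2 = (-7)**2 = 49)
289*Z = 289*49 = 14161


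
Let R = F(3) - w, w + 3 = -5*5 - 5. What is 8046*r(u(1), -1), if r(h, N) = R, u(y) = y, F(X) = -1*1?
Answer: 257472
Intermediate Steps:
F(X) = -1
w = -33 (w = -3 + (-5*5 - 5) = -3 + (-25 - 5) = -3 - 30 = -33)
R = 32 (R = -1 - 1*(-33) = -1 + 33 = 32)
r(h, N) = 32
8046*r(u(1), -1) = 8046*32 = 257472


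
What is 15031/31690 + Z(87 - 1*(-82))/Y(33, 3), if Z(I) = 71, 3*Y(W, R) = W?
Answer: 2415331/348590 ≈ 6.9289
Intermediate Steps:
Y(W, R) = W/3
15031/31690 + Z(87 - 1*(-82))/Y(33, 3) = 15031/31690 + 71/(((⅓)*33)) = 15031*(1/31690) + 71/11 = 15031/31690 + 71*(1/11) = 15031/31690 + 71/11 = 2415331/348590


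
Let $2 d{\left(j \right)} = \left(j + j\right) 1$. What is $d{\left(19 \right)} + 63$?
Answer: $82$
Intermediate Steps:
$d{\left(j \right)} = j$ ($d{\left(j \right)} = \frac{\left(j + j\right) 1}{2} = \frac{2 j 1}{2} = \frac{2 j}{2} = j$)
$d{\left(19 \right)} + 63 = 19 + 63 = 82$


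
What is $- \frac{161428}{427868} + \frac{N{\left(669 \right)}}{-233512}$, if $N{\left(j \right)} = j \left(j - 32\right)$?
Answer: $- \frac{55008151735}{24978078104} \approx -2.2023$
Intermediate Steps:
$N{\left(j \right)} = j \left(-32 + j\right)$
$- \frac{161428}{427868} + \frac{N{\left(669 \right)}}{-233512} = - \frac{161428}{427868} + \frac{669 \left(-32 + 669\right)}{-233512} = \left(-161428\right) \frac{1}{427868} + 669 \cdot 637 \left(- \frac{1}{233512}\right) = - \frac{40357}{106967} + 426153 \left(- \frac{1}{233512}\right) = - \frac{40357}{106967} - \frac{426153}{233512} = - \frac{55008151735}{24978078104}$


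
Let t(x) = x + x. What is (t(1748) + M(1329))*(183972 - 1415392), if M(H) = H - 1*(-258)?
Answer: -6259307860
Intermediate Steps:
t(x) = 2*x
M(H) = 258 + H (M(H) = H + 258 = 258 + H)
(t(1748) + M(1329))*(183972 - 1415392) = (2*1748 + (258 + 1329))*(183972 - 1415392) = (3496 + 1587)*(-1231420) = 5083*(-1231420) = -6259307860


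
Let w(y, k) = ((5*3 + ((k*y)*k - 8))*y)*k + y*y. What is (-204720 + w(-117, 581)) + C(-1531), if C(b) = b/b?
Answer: 2684726272480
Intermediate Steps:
C(b) = 1
w(y, k) = y² + k*y*(7 + y*k²) (w(y, k) = ((15 + (y*k² - 8))*y)*k + y² = ((15 + (-8 + y*k²))*y)*k + y² = ((7 + y*k²)*y)*k + y² = (y*(7 + y*k²))*k + y² = k*y*(7 + y*k²) + y² = y² + k*y*(7 + y*k²))
(-204720 + w(-117, 581)) + C(-1531) = (-204720 - 117*(-117 + 7*581 - 117*581³)) + 1 = (-204720 - 117*(-117 + 4067 - 117*196122941)) + 1 = (-204720 - 117*(-117 + 4067 - 22946384097)) + 1 = (-204720 - 117*(-22946380147)) + 1 = (-204720 + 2684726477199) + 1 = 2684726272479 + 1 = 2684726272480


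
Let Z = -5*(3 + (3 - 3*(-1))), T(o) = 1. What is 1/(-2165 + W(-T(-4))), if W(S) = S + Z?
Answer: -1/2211 ≈ -0.00045228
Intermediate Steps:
Z = -45 (Z = -5*(3 + (3 + 3)) = -5*(3 + 6) = -5*9 = -45)
W(S) = -45 + S (W(S) = S - 45 = -45 + S)
1/(-2165 + W(-T(-4))) = 1/(-2165 + (-45 - 1*1)) = 1/(-2165 + (-45 - 1)) = 1/(-2165 - 46) = 1/(-2211) = -1/2211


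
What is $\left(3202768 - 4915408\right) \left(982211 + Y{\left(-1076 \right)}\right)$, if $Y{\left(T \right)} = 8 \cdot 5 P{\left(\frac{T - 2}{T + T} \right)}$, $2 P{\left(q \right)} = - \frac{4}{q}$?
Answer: $- \frac{906544279503360}{539} \approx -1.6819 \cdot 10^{12}$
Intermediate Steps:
$P{\left(q \right)} = - \frac{2}{q}$ ($P{\left(q \right)} = \frac{\left(-4\right) \frac{1}{q}}{2} = - \frac{2}{q}$)
$Y{\left(T \right)} = - \frac{160 T}{-2 + T}$ ($Y{\left(T \right)} = 8 \cdot 5 \left(- \frac{2}{\left(T - 2\right) \frac{1}{T + T}}\right) = 40 \left(- \frac{2}{\left(-2 + T\right) \frac{1}{2 T}}\right) = 40 \left(- \frac{2}{\frac{1}{2} \frac{1}{T} \left(-2 + T\right)}\right) = 40 \left(- 2 \frac{2 T}{-2 + T}\right) = 40 \left(- \frac{4 T}{-2 + T}\right) = - \frac{160 T}{-2 + T}$)
$\left(3202768 - 4915408\right) \left(982211 + Y{\left(-1076 \right)}\right) = \left(3202768 - 4915408\right) \left(982211 - - \frac{172160}{-2 - 1076}\right) = - 1712640 \left(982211 - - \frac{172160}{-1078}\right) = - 1712640 \left(982211 - \left(-172160\right) \left(- \frac{1}{1078}\right)\right) = - 1712640 \left(982211 - \frac{86080}{539}\right) = \left(-1712640\right) \frac{529325649}{539} = - \frac{906544279503360}{539}$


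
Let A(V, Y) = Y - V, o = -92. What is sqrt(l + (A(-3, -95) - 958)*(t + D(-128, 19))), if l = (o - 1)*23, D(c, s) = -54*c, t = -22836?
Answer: sqrt(16718061) ≈ 4088.8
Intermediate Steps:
l = -2139 (l = (-92 - 1)*23 = -93*23 = -2139)
sqrt(l + (A(-3, -95) - 958)*(t + D(-128, 19))) = sqrt(-2139 + ((-95 - 1*(-3)) - 958)*(-22836 - 54*(-128))) = sqrt(-2139 + ((-95 + 3) - 958)*(-22836 + 6912)) = sqrt(-2139 + (-92 - 958)*(-15924)) = sqrt(-2139 - 1050*(-15924)) = sqrt(-2139 + 16720200) = sqrt(16718061)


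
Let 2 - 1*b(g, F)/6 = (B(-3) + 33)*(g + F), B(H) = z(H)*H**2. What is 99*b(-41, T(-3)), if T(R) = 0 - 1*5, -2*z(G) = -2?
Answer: 1148796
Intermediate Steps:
z(G) = 1 (z(G) = -1/2*(-2) = 1)
T(R) = -5 (T(R) = 0 - 5 = -5)
B(H) = H**2 (B(H) = 1*H**2 = H**2)
b(g, F) = 12 - 252*F - 252*g (b(g, F) = 12 - 6*((-3)**2 + 33)*(g + F) = 12 - 6*(9 + 33)*(F + g) = 12 - 252*(F + g) = 12 - 6*(42*F + 42*g) = 12 + (-252*F - 252*g) = 12 - 252*F - 252*g)
99*b(-41, T(-3)) = 99*(12 - 252*(-5) - 252*(-41)) = 99*(12 + 1260 + 10332) = 99*11604 = 1148796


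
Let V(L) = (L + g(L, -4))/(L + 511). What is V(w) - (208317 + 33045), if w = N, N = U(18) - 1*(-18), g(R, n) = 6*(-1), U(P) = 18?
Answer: -132024984/547 ≈ -2.4136e+5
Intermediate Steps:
g(R, n) = -6
N = 36 (N = 18 - 1*(-18) = 18 + 18 = 36)
w = 36
V(L) = (-6 + L)/(511 + L) (V(L) = (L - 6)/(L + 511) = (-6 + L)/(511 + L))
V(w) - (208317 + 33045) = (-6 + 36)/(511 + 36) - (208317 + 33045) = 30/547 - 1*241362 = (1/547)*30 - 241362 = 30/547 - 241362 = -132024984/547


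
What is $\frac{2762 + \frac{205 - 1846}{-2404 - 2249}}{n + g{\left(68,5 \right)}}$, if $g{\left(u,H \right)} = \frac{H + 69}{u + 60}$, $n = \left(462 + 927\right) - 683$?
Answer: $\frac{274202176}{70137771} \approx 3.9095$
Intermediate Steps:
$n = 706$ ($n = 1389 - 683 = 706$)
$g{\left(u,H \right)} = \frac{69 + H}{60 + u}$
$\frac{2762 + \frac{205 - 1846}{-2404 - 2249}}{n + g{\left(68,5 \right)}} = \frac{2762 + \frac{205 - 1846}{-2404 - 2249}}{706 + \frac{69 + 5}{60 + 68}} = \frac{2762 - \frac{1641}{-4653}}{706 + \frac{1}{128} \cdot 74} = \frac{2762 - - \frac{547}{1551}}{706 + \frac{1}{128} \cdot 74} = \frac{2762 + \frac{547}{1551}}{706 + \frac{37}{64}} = \frac{4284409}{1551 \cdot \frac{45221}{64}} = \frac{4284409}{1551} \cdot \frac{64}{45221} = \frac{274202176}{70137771}$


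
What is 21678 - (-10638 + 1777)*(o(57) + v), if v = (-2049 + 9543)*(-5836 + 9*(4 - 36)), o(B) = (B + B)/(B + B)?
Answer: -406660110877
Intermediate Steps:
o(B) = 1 (o(B) = (2*B)/((2*B)) = (2*B)*(1/(2*B)) = 1)
v = -45893256 (v = 7494*(-5836 + 9*(-32)) = 7494*(-5836 - 288) = 7494*(-6124) = -45893256)
21678 - (-10638 + 1777)*(o(57) + v) = 21678 - (-10638 + 1777)*(1 - 45893256) = 21678 - (-8861)*(-45893255) = 21678 - 1*406660132555 = 21678 - 406660132555 = -406660110877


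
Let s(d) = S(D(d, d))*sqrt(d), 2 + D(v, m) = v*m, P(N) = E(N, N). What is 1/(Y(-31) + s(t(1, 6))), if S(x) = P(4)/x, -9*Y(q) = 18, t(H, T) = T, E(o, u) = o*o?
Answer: -289/386 - 34*sqrt(6)/193 ≈ -1.1802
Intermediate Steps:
E(o, u) = o**2
P(N) = N**2
D(v, m) = -2 + m*v (D(v, m) = -2 + v*m = -2 + m*v)
Y(q) = -2 (Y(q) = -1/9*18 = -2)
S(x) = 16/x (S(x) = 4**2/x = 16/x)
s(d) = 16*sqrt(d)/(-2 + d**2) (s(d) = (16/(-2 + d*d))*sqrt(d) = (16/(-2 + d**2))*sqrt(d) = 16*sqrt(d)/(-2 + d**2))
1/(Y(-31) + s(t(1, 6))) = 1/(-2 + 16*sqrt(6)/(-2 + 6**2)) = 1/(-2 + 16*sqrt(6)/(-2 + 36)) = 1/(-2 + 16*sqrt(6)/34) = 1/(-2 + 16*sqrt(6)*(1/34)) = 1/(-2 + 8*sqrt(6)/17)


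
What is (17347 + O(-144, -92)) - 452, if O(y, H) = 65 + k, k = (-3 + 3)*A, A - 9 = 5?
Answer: 16960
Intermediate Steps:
A = 14 (A = 9 + 5 = 14)
k = 0 (k = (-3 + 3)*14 = 0*14 = 0)
O(y, H) = 65 (O(y, H) = 65 + 0 = 65)
(17347 + O(-144, -92)) - 452 = (17347 + 65) - 452 = 17412 - 452 = 16960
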